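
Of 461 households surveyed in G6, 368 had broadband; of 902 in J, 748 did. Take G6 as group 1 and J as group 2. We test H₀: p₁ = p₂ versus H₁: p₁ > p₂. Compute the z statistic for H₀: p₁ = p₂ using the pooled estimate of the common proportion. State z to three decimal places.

z = -1.406

p̂₁ = 368/461 ≈ 0.79826, p̂₂ = 748/902 ≈ 0.82927.
Pooled p̂ = (368+748)/(461+902) = 1116/1363 = 0.81878.
SE = √(0.148378 × 0.00327784) = 0.02205.
z = (0.79826 − 0.82927)/0.02205 = -0.03101/0.02205 = -1.406.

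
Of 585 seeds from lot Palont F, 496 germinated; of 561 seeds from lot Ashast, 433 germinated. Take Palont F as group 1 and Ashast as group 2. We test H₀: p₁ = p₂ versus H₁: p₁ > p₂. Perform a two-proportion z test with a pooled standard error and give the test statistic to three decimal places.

p̂₁ = 496/585 ≈ 0.84786, p̂₂ = 433/561 ≈ 0.77184.
Pooled p̂ = (496+433)/(585+561) = 929/1146 = 0.81065.
SE = √(p̂(1−p̂)(1/n₁+1/n₂)) = √(0.81065·0.18935·0.00349193) = √(0.000536009) = 0.02315.
z = (0.84786 − 0.77184)/0.02315 = 0.07602/0.02315 = 3.284.

z = 3.284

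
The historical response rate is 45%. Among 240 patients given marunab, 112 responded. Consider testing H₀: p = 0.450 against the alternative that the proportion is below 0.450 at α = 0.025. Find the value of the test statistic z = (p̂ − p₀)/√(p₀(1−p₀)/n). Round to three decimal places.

p̂ = 112/240 = 0.46667.
Standard error under H₀: √(0.45×0.55/240) = 0.03211.
z = (0.46667 − 0.45)/0.03211 = 0.01667/0.03211 = 0.519.
p-value = P(Z < 0.519) ≈ 0.6981. With α = 0.025, fail to reject H₀.

z = 0.519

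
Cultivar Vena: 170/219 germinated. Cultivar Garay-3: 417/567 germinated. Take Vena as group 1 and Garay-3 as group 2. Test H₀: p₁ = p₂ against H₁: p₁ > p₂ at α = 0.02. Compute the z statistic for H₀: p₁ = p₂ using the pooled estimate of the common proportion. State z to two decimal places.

z = 1.18

p̂₁ = 170/219 ≈ 0.7763, p̂₂ = 417/567 ≈ 0.7354.
Pooled p̂ = (170+417)/(219+567) = 587/786 = 0.7468.
SE = √(0.18908 × 0.00632988) = 0.0346.
z = (0.7763 − 0.7354)/0.0346 = 0.0409/0.0346 = 1.18.
p-value = P(Z > 1.180) ≈ 0.1191. With α = 0.02, fail to reject H₀.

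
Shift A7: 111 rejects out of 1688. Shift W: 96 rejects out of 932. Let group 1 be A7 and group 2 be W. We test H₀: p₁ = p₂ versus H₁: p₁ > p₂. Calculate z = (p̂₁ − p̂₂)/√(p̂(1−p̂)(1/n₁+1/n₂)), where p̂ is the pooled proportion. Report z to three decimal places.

p̂₁ = 111/1688 = 0.0657583, p̂₂ = 96/932 = 0.1030043.
Pooled p̂ = (111+96)/(1688+932) = 207/2620 = 0.0790076.
SE = √(0.0727654 × 0.00166538) = 0.0110083.
z = (0.0657583 − 0.1030043)/0.0110083 = -0.0372460/0.0110083 = -3.383.
p-value = P(Z > -3.383) ≈ 0.9996.

z = -3.383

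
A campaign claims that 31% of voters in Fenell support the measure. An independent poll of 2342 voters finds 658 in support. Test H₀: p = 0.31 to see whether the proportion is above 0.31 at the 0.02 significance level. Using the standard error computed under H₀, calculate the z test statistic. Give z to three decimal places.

p̂ = 658/2342 ≈ 0.280956.
Under H₀, SE = √(0.31·0.69/2342) = √(9.13322e-05) = 0.009557.
z = (0.280956 − 0.31)/0.009557 = -0.029044/0.009557 = -3.039.
p-value = P(Z > -3.039) ≈ 0.9988. With α = 0.02, fail to reject H₀.

z = -3.039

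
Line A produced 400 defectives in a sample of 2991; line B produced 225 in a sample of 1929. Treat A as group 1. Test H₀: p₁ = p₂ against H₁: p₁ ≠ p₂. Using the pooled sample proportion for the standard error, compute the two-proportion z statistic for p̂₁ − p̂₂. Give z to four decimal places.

z = 1.7578

p̂₁ = 400/2991 ≈ 0.1337345, p̂₂ = 225/1929 ≈ 0.1166407.
Pooled p̂ = (400+225)/(2991+1929) = 625/4920 = 0.1270325.
SE = √(0.110895 × 0.00085274) = 0.0097244.
z = (0.1337345 − 0.1166407)/0.0097244 = 0.0170938/0.0097244 = 1.7578.
p-value = 2·P(Z > 1.758) ≈ 0.0788.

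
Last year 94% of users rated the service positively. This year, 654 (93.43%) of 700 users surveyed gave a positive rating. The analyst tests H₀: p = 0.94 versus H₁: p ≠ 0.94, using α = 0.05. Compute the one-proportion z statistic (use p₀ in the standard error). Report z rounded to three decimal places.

p̂ = 654/700 ≈ 0.934286.
Standard error under H₀: √(0.94×0.06/700) = 0.008976.
z = (0.934286 − 0.94)/0.008976 = -0.005714/0.008976 = -0.637.
Two-sided p-value ≈ 2·Φ(−0.637) = 0.5244. With α = 0.05, fail to reject H₀.

z = -0.637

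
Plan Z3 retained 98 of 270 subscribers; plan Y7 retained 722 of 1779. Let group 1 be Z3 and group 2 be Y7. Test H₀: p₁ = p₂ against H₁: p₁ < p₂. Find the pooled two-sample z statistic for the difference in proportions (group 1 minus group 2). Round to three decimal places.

p̂₁ = 98/270 ≈ 0.36296, p̂₂ = 722/1779 ≈ 0.40585.
Pooled p̂ = (98+722)/(270+1779) = 820/2049 = 0.40020.
SE = √(0.240039 × 0.00426582) = 0.03200.
z = (0.36296 − 0.40585)/0.03200 = -0.04289/0.03200 = -1.340.
p-value = P(Z < -1.340) ≈ 0.0901.

z = -1.340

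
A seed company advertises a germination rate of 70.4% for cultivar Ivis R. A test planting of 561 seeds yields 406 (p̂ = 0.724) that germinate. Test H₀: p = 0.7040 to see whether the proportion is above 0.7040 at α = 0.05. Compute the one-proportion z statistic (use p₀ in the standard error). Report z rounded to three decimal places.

z = 1.023

p̂ = 406/561 ≈ 0.72371.
Standard error under H₀: √(0.704×0.296/561) = 0.01927.
z = (0.72371 − 0.704)/0.01927 = 0.01971/0.01927 = 1.023.
p-value = P(Z > 1.023) ≈ 0.1533; since p > α = 0.05, fail to reject H₀.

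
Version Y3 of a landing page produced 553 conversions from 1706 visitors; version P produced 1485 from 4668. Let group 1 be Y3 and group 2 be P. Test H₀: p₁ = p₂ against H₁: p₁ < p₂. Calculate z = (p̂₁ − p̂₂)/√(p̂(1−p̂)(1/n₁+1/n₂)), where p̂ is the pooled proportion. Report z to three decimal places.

p̂₁ = 553/1706 = 0.32415, p̂₂ = 1485/4668 = 0.31812.
Pooled p̂ = (553+1485)/(1706+4668) = 2038/6374 = 0.31974.
SE = √(0.217505 × 0.000800391) = 0.01319.
z = (0.32415 − 0.31812)/0.01319 = 0.00603/0.01319 = 0.457.
p-value = P(Z < 0.457) ≈ 0.6761.

z = 0.457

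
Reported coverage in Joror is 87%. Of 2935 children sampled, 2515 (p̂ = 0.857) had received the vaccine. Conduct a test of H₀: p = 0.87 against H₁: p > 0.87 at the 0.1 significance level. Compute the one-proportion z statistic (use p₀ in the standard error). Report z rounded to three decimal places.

p̂ = 2515/2935 ≈ 0.85690.
Under H₀, SE = √(0.87·0.13/2935) = √(3.85349e-05) = 0.00621.
z = (0.85690 − 0.87)/0.00621 = -0.01310/0.00621 = -2.110.
p-value = P(Z > -2.110) ≈ 0.9826; since p > α = 0.1, fail to reject H₀.

z = -2.110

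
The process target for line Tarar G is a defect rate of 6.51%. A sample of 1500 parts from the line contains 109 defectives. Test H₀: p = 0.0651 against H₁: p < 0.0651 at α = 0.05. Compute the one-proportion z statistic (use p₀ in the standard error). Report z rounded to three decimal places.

p̂ = 109/1500 ≈ 0.07267.
SE = √(p₀(1−p₀)/n) = √(0.060862/1500) = 0.00637.
z = (0.07267 − 0.0651)/0.00637 = 0.00757/0.00637 = 1.188.
p-value = P(Z < 1.188) ≈ 0.8826; since p > α = 0.05, fail to reject H₀.

z = 1.188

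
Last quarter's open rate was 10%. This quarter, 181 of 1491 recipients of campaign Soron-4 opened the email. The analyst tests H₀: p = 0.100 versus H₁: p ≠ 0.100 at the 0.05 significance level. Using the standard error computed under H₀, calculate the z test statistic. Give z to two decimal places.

p̂ = 181/1491 = 0.12140.
Standard error under H₀: √(0.1×0.9/1491) = 0.00777.
z = (0.12140 − 0.1)/0.00777 = 0.02140/0.00777 = 2.75.
Two-sided p-value ≈ 2·Φ(−2.754) = 0.0059; since p < α = 0.05, reject H₀.

z = 2.75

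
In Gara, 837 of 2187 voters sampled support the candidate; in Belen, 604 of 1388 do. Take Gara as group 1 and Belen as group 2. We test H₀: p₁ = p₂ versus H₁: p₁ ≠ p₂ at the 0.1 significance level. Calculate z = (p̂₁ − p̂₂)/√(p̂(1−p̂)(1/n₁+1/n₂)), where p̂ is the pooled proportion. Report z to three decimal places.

p̂₁ = 837/2187 = 0.382716, p̂₂ = 604/1388 = 0.435159.
Pooled p̂ = (837+604)/(2187+1388) = 1441/3575 = 0.403077.
SE = √(0.240606 × 0.00117771) = 0.016833.
z = (0.382716 − 0.435159)/0.016833 = -0.052443/0.016833 = -3.115.
p-value = 2·P(Z > 3.115) ≈ 0.0018; since p < α = 0.1, reject H₀.

z = -3.115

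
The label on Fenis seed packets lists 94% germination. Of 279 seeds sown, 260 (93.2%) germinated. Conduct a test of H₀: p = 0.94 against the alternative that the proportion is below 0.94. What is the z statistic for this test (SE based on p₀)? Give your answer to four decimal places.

z = -0.5697

p̂ = 260/279 = 0.931900.
Under H₀, SE = √(0.94·0.06/279) = √(0.000202151) = 0.014218.
z = (0.931900 − 0.94)/0.014218 = -0.008100/0.014218 = -0.5697.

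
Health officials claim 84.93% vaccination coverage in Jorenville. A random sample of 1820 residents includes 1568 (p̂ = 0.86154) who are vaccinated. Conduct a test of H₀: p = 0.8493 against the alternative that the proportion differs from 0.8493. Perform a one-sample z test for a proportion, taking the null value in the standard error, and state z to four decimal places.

z = 1.4594

p̂ = 1568/1820 ≈ 0.8615385.
SE = √(p₀(1−p₀)/n) = √(0.12799/1820) = 0.0083859.
z = (0.8615385 − 0.8493)/0.0083859 = 0.0122385/0.0083859 = 1.4594.
p-value = 2·P(Z > 1.459) ≈ 0.1445.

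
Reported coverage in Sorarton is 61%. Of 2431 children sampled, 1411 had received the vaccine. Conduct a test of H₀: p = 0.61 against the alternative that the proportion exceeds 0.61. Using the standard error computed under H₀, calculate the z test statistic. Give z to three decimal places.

z = -2.990

p̂ = 1411/2431 ≈ 0.580420.
SE = √(p₀(1−p₀)/n) = √(0.2379/2431) = 0.009892.
z = (0.580420 − 0.61)/0.009892 = -0.029580/0.009892 = -2.990.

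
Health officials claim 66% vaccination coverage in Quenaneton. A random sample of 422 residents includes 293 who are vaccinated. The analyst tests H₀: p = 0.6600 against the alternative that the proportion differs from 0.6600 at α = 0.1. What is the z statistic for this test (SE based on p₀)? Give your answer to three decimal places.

z = 1.488

p̂ = 293/422 ≈ 0.69431.
Under H₀, SE = √(0.66·0.34/422) = √(0.000531754) = 0.02306.
z = (0.69431 − 0.66)/0.02306 = 0.03431/0.02306 = 1.488.
Two-sided p-value ≈ 2·Φ(−1.488) = 0.1368; since p > α = 0.1, fail to reject H₀.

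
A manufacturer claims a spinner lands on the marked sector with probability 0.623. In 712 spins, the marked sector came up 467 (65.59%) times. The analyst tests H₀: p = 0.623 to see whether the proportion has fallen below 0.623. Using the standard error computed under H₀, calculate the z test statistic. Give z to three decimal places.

p̂ = 467/712 ≈ 0.655899.
Standard error under H₀: √(0.623×0.377/712) = 0.018162.
z = (0.655899 − 0.623)/0.018162 = 0.032899/0.018162 = 1.811.
p-value = P(Z < 1.811) ≈ 0.9650.

z = 1.811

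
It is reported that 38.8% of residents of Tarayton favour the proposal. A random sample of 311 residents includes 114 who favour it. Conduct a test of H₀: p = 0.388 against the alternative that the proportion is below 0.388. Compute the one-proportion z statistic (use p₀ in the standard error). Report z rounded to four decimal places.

z = -0.7759

p̂ = 114/311 ≈ 0.366559.
SE = √(p₀(1−p₀)/n) = √(0.23746/311) = 0.027632.
z = (0.366559 − 0.388)/0.027632 = -0.021441/0.027632 = -0.7759.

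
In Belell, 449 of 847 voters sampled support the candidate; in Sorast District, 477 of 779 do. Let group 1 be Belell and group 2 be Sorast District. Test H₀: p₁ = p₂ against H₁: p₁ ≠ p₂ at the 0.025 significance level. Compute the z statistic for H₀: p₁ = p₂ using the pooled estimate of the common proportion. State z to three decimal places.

p̂₁ = 449/847 = 0.53011, p̂₂ = 477/779 = 0.61232.
Pooled p̂ = (449+477)/(847+779) = 926/1626 = 0.56950.
SE = √(0.24517 × 0.00246433) = 0.02458.
z = (0.53011 − 0.61232)/0.02458 = -0.08221/0.02458 = -3.345.
Two-sided p-value ≈ 2·Φ(−3.345) = 0.0008. With α = 0.025, reject H₀.

z = -3.345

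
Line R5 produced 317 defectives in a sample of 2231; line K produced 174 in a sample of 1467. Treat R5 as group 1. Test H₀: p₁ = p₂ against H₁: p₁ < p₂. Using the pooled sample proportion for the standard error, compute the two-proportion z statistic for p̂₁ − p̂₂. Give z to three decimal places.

z = 2.058

p̂₁ = 317/2231 ≈ 0.14209, p̂₂ = 174/1467 ≈ 0.11861.
Pooled p̂ = (317+174)/(2231+1467) = 491/3698 = 0.13277.
SE = √(p̂(1−p̂)(1/n₁+1/n₂)) = √(0.13277·0.86723·0.00112989) = √(0.000130102) = 0.01141.
z = (0.14209 − 0.11861)/0.01141 = 0.02348/0.01141 = 2.058.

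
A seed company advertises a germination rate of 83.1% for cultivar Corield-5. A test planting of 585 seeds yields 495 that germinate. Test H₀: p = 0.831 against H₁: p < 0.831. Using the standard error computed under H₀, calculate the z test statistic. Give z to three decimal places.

z = 0.978

p̂ = 495/585 ≈ 0.84615.
Under H₀, SE = √(0.831·0.169/585) = √(0.000240067) = 0.01549.
z = (0.84615 − 0.831)/0.01549 = 0.01515/0.01549 = 0.978.
p-value = P(Z < 0.978) ≈ 0.8360.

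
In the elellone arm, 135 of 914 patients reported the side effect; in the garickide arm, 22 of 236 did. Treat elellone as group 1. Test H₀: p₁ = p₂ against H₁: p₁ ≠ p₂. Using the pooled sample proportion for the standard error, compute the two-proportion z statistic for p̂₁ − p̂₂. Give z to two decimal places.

z = 2.17

p̂₁ = 135/914 = 0.1477, p̂₂ = 22/236 = 0.0932.
Pooled p̂ = (135+22)/(914+236) = 157/1150 = 0.1365.
SE = √(p̂(1−p̂)(1/n₁+1/n₂)) = √(0.1365·0.8635·0.00533138) = √(0.000628482) = 0.0251.
z = (0.1477 − 0.0932)/0.0251 = 0.0545/0.0251 = 2.17.
p-value = 2·P(Z > 2.173) ≈ 0.0298.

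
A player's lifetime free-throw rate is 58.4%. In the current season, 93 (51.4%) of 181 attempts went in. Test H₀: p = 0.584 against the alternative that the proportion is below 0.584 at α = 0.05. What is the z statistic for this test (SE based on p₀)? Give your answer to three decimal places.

z = -1.916

p̂ = 93/181 ≈ 0.51381.
Under H₀, SE = √(0.584·0.416/181) = √(0.00134223) = 0.03664.
z = (0.51381 − 0.584)/0.03664 = -0.07019/0.03664 = -1.916.
p-value = P(Z < -1.916) ≈ 0.0277. With α = 0.05, reject H₀.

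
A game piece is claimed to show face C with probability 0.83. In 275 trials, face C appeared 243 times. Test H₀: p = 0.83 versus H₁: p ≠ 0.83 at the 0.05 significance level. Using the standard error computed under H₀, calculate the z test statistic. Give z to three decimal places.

z = 2.368

p̂ = 243/275 ≈ 0.88364.
SE = √(p₀(1−p₀)/n) = √(0.1411/275) = 0.02265.
z = (0.88364 − 0.83)/0.02265 = 0.05364/0.02265 = 2.368.
Two-sided p-value ≈ 2·Φ(−2.368) = 0.0179. With α = 0.05, reject H₀.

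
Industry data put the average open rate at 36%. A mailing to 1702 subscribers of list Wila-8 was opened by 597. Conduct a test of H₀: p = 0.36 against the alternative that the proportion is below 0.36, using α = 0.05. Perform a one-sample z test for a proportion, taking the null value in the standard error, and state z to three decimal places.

z = -0.794

p̂ = 597/1702 ≈ 0.35076.
Under H₀, SE = √(0.36·0.64/1702) = √(0.00013537) = 0.01163.
z = (0.35076 − 0.36)/0.01163 = -0.00924/0.01163 = -0.794.
p-value = P(Z < -0.794) ≈ 0.2136. With α = 0.05, fail to reject H₀.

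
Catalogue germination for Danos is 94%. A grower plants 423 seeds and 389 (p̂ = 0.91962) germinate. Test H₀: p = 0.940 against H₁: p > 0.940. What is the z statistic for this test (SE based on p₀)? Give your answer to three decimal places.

p̂ = 389/423 ≈ 0.91962.
Standard error under H₀: √(0.94×0.06/423) = 0.01155.
z = (0.91962 − 0.94)/0.01155 = -0.02038/0.01155 = -1.765.

z = -1.765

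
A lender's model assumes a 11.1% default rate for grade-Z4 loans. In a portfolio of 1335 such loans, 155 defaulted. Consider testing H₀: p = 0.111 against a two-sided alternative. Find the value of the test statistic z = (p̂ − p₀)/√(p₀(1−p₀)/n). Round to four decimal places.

z = 0.5938

p̂ = 155/1335 = 0.116105.
Standard error under H₀: √(0.111×0.889/1335) = 0.008597.
z = (0.116105 − 0.111)/0.008597 = 0.005105/0.008597 = 0.5938.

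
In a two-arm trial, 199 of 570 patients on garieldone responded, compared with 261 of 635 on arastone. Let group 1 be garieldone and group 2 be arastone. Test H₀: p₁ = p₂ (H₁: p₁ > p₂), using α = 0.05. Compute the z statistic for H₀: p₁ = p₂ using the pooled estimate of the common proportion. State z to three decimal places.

p̂₁ = 199/570 ≈ 0.34912, p̂₂ = 261/635 ≈ 0.41102.
Pooled p̂ = (199+261)/(570+635) = 460/1205 = 0.38174.
SE = √(p̂(1−p̂)(1/n₁+1/n₂)) = √(0.38174·0.61826·0.00332919) = √(0.000785739) = 0.02803.
z = (0.34912 − 0.41102)/0.02803 = -0.06190/0.02803 = -2.208.
p-value = P(Z > -2.208) ≈ 0.9864. With α = 0.05, fail to reject H₀.

z = -2.208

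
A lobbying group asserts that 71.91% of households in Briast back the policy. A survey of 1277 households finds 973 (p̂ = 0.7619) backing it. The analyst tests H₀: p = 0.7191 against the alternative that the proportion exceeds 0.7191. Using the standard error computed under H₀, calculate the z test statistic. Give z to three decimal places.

p̂ = 973/1277 = 0.761942.
SE = √(p₀(1−p₀)/n) = √(0.202/1277) = 0.012577.
z = (0.761942 − 0.7191)/0.012577 = 0.042842/0.012577 = 3.406.
p-value = P(Z > 3.406) ≈ 0.0003.

z = 3.406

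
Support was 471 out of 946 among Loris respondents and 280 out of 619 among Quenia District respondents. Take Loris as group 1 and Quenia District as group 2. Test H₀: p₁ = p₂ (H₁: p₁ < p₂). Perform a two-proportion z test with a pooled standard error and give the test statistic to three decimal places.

p̂₁ = 471/946 = 0.49789, p̂₂ = 280/619 = 0.45234.
Pooled p̂ = (471+280)/(946+619) = 751/1565 = 0.47987.
SE = √(0.249595 × 0.00267259) = 0.02583.
z = (0.49789 − 0.45234)/0.02583 = 0.04555/0.02583 = 1.763.

z = 1.763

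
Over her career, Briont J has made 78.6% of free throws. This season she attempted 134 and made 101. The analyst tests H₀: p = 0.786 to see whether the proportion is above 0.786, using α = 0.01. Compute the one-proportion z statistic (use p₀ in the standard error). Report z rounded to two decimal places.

p̂ = 101/134 = 0.7537.
SE = √(p₀(1−p₀)/n) = √(0.1682/134) = 0.0354.
z = (0.7537 − 0.786)/0.0354 = -0.0323/0.0354 = -0.91.
p-value = P(Z > -0.911) ≈ 0.8188; since p > α = 0.01, fail to reject H₀.

z = -0.91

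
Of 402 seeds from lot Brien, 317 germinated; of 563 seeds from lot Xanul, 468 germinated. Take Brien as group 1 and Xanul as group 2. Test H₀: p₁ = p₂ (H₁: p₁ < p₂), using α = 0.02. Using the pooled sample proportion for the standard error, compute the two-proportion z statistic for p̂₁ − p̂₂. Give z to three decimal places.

p̂₁ = 317/402 ≈ 0.788557, p̂₂ = 468/563 ≈ 0.831261.
Pooled p̂ = (317+468)/(402+563) = 785/965 = 0.813472.
SE = √(0.151736 × 0.00426376) = 0.025435.
z = (0.788557 − 0.831261)/0.025435 = -0.042704/0.025435 = -1.679.
p-value = P(Z < -1.679) ≈ 0.0466; since p > α = 0.02, fail to reject H₀.

z = -1.679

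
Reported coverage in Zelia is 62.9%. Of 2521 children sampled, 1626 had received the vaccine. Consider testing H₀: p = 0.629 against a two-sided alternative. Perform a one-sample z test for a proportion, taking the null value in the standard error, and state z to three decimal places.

z = 1.661

p̂ = 1626/2521 ≈ 0.64498.
SE = √(p₀(1−p₀)/n) = √(0.23336/2521) = 0.00962.
z = (0.64498 − 0.629)/0.00962 = 0.01598/0.00962 = 1.661.
Two-sided p-value ≈ 2·Φ(−1.661) = 0.0967.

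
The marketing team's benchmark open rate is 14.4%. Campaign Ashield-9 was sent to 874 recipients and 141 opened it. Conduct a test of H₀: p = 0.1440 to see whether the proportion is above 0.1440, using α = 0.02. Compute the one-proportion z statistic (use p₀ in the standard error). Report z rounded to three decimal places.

z = 1.459

p̂ = 141/874 = 0.16133.
SE = √(p₀(1−p₀)/n) = √(0.12326/874) = 0.01188.
z = (0.16133 − 0.144)/0.01188 = 0.01733/0.01188 = 1.459.
p-value = P(Z > 1.459) ≈ 0.0723; since p > α = 0.02, fail to reject H₀.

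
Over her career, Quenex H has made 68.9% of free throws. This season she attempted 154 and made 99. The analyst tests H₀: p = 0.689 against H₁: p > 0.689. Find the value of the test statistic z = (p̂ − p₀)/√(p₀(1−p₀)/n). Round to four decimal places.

p̂ = 99/154 ≈ 0.642857.
SE = √(p₀(1−p₀)/n) = √(0.21428/154) = 0.037302.
z = (0.642857 − 0.689)/0.037302 = -0.046143/0.037302 = -1.2370.
p-value = P(Z > -1.237) ≈ 0.8920.

z = -1.2370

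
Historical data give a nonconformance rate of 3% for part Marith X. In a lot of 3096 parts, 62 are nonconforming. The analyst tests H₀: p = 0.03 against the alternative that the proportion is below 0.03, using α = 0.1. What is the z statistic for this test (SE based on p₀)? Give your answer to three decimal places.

z = -3.253

p̂ = 62/3096 = 0.020026.
Standard error under H₀: √(0.03×0.97/3096) = 0.003066.
z = (0.020026 − 0.03)/0.003066 = -0.009974/0.003066 = -3.253.
p-value = P(Z < -3.253) ≈ 0.0006; since p < α = 0.1, reject H₀.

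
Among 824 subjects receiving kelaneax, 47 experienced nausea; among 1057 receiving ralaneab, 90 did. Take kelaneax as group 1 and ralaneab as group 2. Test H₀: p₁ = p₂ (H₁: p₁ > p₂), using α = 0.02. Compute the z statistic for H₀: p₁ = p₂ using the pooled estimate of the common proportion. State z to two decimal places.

p̂₁ = 47/824 ≈ 0.05704, p̂₂ = 90/1057 ≈ 0.08515.
Pooled p̂ = (47+90)/(824+1057) = 137/1881 = 0.07283.
SE = √(p̂(1−p̂)(1/n₁+1/n₂)) = √(0.07283·0.92717·0.00215967) = √(0.00014584) = 0.01208.
z = (0.05704 − 0.08515)/0.01208 = -0.02811/0.01208 = -2.33.
p-value = P(Z > -2.327) ≈ 0.9900. With α = 0.02, fail to reject H₀.

z = -2.33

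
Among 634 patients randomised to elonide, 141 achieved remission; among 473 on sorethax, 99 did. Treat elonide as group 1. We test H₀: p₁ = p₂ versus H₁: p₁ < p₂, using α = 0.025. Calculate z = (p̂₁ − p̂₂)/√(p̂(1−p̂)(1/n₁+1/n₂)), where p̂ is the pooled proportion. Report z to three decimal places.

p̂₁ = 141/634 ≈ 0.22240, p̂₂ = 99/473 ≈ 0.20930.
Pooled p̂ = (141+99)/(634+473) = 240/1107 = 0.21680.
SE = √(p̂(1−p̂)(1/n₁+1/n₂)) = √(0.21680·0.78320·0.00369145) = √(0.000626805) = 0.02504.
z = (0.22240 − 0.20930)/0.02504 = 0.01310/0.02504 = 0.523.
p-value = P(Z < 0.523) ≈ 0.6995; since p > α = 0.025, fail to reject H₀.

z = 0.523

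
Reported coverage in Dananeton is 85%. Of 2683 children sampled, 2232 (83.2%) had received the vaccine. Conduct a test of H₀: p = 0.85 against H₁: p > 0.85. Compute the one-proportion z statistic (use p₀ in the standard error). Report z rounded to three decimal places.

z = -2.625

p̂ = 2232/2683 ≈ 0.831905.
Under H₀, SE = √(0.85·0.15/2683) = √(4.75214e-05) = 0.006894.
z = (0.831905 − 0.85)/0.006894 = -0.018095/0.006894 = -2.625.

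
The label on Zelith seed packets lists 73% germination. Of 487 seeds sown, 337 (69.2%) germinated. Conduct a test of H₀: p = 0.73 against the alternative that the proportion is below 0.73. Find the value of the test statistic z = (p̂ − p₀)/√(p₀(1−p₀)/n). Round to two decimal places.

p̂ = 337/487 = 0.6920.
Standard error under H₀: √(0.73×0.27/487) = 0.0201.
z = (0.6920 − 0.73)/0.0201 = -0.0380/0.0201 = -1.89.

z = -1.89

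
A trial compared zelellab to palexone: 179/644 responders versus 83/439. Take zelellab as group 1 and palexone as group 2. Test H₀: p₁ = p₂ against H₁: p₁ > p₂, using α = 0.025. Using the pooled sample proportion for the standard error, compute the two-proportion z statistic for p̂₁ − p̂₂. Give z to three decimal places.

z = 3.353

p̂₁ = 179/644 ≈ 0.27795, p̂₂ = 83/439 ≈ 0.18907.
Pooled p̂ = (179+83)/(644+439) = 262/1083 = 0.24192.
SE = √(p̂(1−p̂)(1/n₁+1/n₂)) = √(0.24192·0.75808·0.0038307) = √(0.000702531) = 0.02651.
z = (0.27795 − 0.18907)/0.02651 = 0.08888/0.02651 = 3.353.
p-value = P(Z > 3.353) ≈ 0.0004; since p < α = 0.025, reject H₀.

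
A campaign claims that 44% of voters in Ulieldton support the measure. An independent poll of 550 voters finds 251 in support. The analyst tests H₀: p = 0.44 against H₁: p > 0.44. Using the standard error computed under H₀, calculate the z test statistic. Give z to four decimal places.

z = 0.7731

p̂ = 251/550 ≈ 0.456364.
Under H₀, SE = √(0.44·0.56/550) = √(0.000448) = 0.021166.
z = (0.456364 − 0.44)/0.021166 = 0.016364/0.021166 = 0.7731.
p-value = P(Z > 0.773) ≈ 0.2197.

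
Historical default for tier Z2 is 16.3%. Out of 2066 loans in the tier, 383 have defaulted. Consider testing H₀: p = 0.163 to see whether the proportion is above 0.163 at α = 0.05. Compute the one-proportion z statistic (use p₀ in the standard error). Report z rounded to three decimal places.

p̂ = 383/2066 = 0.185382.
Under H₀, SE = √(0.163·0.837/2066) = √(6.60363e-05) = 0.008126.
z = (0.185382 − 0.163)/0.008126 = 0.022382/0.008126 = 2.754.
p-value = P(Z > 2.754) ≈ 0.0029. With α = 0.05, reject H₀.

z = 2.754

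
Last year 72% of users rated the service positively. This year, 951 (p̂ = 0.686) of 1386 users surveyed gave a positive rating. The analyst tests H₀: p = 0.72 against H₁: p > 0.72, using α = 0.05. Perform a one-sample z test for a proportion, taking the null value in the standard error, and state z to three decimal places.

z = -2.807

p̂ = 951/1386 ≈ 0.68615.
Standard error under H₀: √(0.72×0.28/1386) = 0.01206.
z = (0.68615 − 0.72)/0.01206 = -0.03385/0.01206 = -2.807.
p-value = P(Z > -2.807) ≈ 0.9975, so at α = 0.05 we fail to reject H₀.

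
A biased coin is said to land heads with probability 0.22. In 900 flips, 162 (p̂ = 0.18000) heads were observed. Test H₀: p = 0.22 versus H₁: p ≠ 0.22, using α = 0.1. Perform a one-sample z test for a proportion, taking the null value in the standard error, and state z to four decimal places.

z = -2.8968

p̂ = 162/900 ≈ 0.1800000.
SE = √(p₀(1−p₀)/n) = √(0.1716/900) = 0.0138082.
z = (0.1800000 − 0.22)/0.0138082 = -0.0400000/0.0138082 = -2.8968.
Two-sided p-value ≈ 2·Φ(−2.897) = 0.0038. With α = 0.1, reject H₀.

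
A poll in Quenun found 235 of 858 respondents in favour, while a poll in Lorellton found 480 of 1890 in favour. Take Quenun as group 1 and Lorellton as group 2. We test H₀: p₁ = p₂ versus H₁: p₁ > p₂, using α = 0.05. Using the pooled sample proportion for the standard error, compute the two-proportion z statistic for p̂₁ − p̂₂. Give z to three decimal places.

z = 1.103

p̂₁ = 235/858 = 0.27389, p̂₂ = 480/1890 = 0.25397.
Pooled p̂ = (235+480)/(858+1890) = 715/2748 = 0.26019.
SE = √(p̂(1−p̂)(1/n₁+1/n₂)) = √(0.26019·0.73981·0.0016946) = √(0.000326195) = 0.01806.
z = (0.27389 − 0.25397)/0.01806 = 0.01992/0.01806 = 1.103.
p-value = P(Z > 1.103) ≈ 0.1350; since p > α = 0.05, fail to reject H₀.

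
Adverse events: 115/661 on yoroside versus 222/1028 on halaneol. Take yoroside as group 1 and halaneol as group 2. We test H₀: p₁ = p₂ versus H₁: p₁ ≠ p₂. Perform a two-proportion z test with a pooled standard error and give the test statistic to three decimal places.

z = -2.107

p̂₁ = 115/661 ≈ 0.17398, p̂₂ = 222/1028 ≈ 0.21595.
Pooled p̂ = (115+222)/(661+1028) = 337/1689 = 0.19953.
SE = √(p̂(1−p̂)(1/n₁+1/n₂)) = √(0.19953·0.80047·0.00248562) = √(0.000396993) = 0.01992.
z = (0.17398 − 0.21595)/0.01992 = -0.04197/0.01992 = -2.107.
Two-sided p-value ≈ 2·Φ(−2.107) = 0.0351.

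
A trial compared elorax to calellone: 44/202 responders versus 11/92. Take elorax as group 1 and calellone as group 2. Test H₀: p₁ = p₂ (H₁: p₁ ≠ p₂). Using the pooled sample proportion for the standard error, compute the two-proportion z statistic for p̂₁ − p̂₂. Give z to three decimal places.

z = 2.003

p̂₁ = 44/202 ≈ 0.21782, p̂₂ = 11/92 ≈ 0.11957.
Pooled p̂ = (44+11)/(202+92) = 55/294 = 0.18707.
SE = √(p̂(1−p̂)(1/n₁+1/n₂)) = √(0.18707·0.81293·0.0158201) = √(0.00240588) = 0.04905.
z = (0.21782 − 0.11957)/0.04905 = 0.09825/0.04905 = 2.003.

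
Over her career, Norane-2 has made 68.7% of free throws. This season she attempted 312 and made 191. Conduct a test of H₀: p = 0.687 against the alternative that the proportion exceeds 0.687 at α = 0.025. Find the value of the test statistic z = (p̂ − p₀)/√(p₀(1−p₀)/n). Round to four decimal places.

z = -2.8500

p̂ = 191/312 ≈ 0.612179.
Under H₀, SE = √(0.687·0.313/312) = √(0.000689202) = 0.026253.
z = (0.612179 − 0.687)/0.026253 = -0.074821/0.026253 = -2.8500.
p-value = P(Z > -2.850) ≈ 0.9978; since p > α = 0.025, fail to reject H₀.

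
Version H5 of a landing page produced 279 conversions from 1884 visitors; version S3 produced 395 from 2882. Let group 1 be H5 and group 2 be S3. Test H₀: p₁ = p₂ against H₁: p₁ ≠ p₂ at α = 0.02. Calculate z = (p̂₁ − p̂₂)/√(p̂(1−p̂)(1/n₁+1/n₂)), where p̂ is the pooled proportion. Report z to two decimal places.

z = 1.07

p̂₁ = 279/1884 = 0.1481, p̂₂ = 395/2882 = 0.1371.
Pooled p̂ = (279+395)/(1884+2882) = 674/4766 = 0.1414.
SE = √(0.121419 × 0.000877767) = 0.0103.
z = (0.1481 − 0.1371)/0.0103 = 0.0110/0.0103 = 1.07.
Two-sided p-value ≈ 2·Φ(−1.069) = 0.2853; since p > α = 0.02, fail to reject H₀.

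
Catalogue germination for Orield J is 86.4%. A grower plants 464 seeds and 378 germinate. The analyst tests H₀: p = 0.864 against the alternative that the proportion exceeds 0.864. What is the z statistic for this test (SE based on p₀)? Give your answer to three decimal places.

p̂ = 378/464 ≈ 0.81466.
Under H₀, SE = √(0.864·0.136/464) = √(0.000253241) = 0.01591.
z = (0.81466 − 0.864)/0.01591 = -0.04934/0.01591 = -3.101.

z = -3.101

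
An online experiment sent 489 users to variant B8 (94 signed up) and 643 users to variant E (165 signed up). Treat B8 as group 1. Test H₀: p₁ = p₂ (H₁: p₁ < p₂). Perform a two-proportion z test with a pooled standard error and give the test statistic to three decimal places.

p̂₁ = 94/489 ≈ 0.192229, p̂₂ = 165/643 ≈ 0.256610.
Pooled p̂ = (94+165)/(489+643) = 259/1132 = 0.228799.
SE = √(0.17645 × 0.0036002) = 0.025204.
z = (0.192229 − 0.256610)/0.025204 = -0.064381/0.025204 = -2.554.
p-value = P(Z < -2.554) ≈ 0.0053.

z = -2.554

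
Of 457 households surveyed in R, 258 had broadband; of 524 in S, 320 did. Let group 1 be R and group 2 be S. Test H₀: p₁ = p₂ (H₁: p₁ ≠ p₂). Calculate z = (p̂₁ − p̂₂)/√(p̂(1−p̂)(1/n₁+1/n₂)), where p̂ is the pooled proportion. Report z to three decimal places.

p̂₁ = 258/457 ≈ 0.56455, p̂₂ = 320/524 ≈ 0.61069.
Pooled p̂ = (258+320)/(457+524) = 578/981 = 0.58919.
SE = √(0.242044 × 0.00409658) = 0.03149.
z = (0.56455 − 0.61069)/0.03149 = -0.04614/0.03149 = -1.465.

z = -1.465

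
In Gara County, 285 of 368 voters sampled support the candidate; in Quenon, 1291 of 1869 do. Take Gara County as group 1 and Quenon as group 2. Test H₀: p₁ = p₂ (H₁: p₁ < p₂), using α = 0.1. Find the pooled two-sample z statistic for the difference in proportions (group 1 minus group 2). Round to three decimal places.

p̂₁ = 285/368 = 0.774457, p̂₂ = 1291/1869 = 0.690744.
Pooled p̂ = (285+1291)/(368+1869) = 1576/2237 = 0.704515.
SE = √(0.208174 × 0.00325244) = 0.026021.
z = (0.774457 − 0.690744)/0.026021 = 0.083713/0.026021 = 3.217.
p-value = P(Z < 3.217) ≈ 0.9994; since p > α = 0.1, fail to reject H₀.

z = 3.217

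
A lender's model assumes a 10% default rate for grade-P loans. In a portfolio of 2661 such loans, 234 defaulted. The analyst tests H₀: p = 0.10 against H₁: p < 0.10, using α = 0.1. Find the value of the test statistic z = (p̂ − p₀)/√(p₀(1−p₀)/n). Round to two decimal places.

z = -2.07

p̂ = 234/2661 ≈ 0.08794.
Under H₀, SE = √(0.1·0.9/2661) = √(3.38219e-05) = 0.00582.
z = (0.08794 − 0.1)/0.00582 = -0.01206/0.00582 = -2.07.
p-value = P(Z < -2.074) ≈ 0.0190, so at α = 0.1 we reject H₀.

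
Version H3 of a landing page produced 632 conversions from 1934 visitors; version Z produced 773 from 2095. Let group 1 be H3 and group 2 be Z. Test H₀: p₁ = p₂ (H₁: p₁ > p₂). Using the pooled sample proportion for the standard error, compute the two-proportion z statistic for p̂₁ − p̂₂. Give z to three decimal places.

p̂₁ = 632/1934 = 0.32678, p̂₂ = 773/2095 = 0.36897.
Pooled p̂ = (632+773)/(1934+2095) = 1405/4029 = 0.34872.
SE = √(p̂(1−p̂)(1/n₁+1/n₂)) = √(0.34872·0.65128·0.00099439) = √(0.000225841) = 0.01503.
z = (0.32678 − 0.36897)/0.01503 = -0.04219/0.01503 = -2.807.
p-value = P(Z > -2.807) ≈ 0.9975.

z = -2.807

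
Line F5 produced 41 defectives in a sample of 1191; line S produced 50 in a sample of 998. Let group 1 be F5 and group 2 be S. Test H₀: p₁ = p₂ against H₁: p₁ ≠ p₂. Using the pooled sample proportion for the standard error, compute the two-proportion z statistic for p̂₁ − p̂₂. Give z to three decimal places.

z = -1.830

p̂₁ = 41/1191 = 0.03442, p̂₂ = 50/998 = 0.05010.
Pooled p̂ = (41+50)/(1191+998) = 91/2189 = 0.04157.
SE = √(0.0398433 × 0.00184163) = 0.00857.
z = (0.03442 − 0.05010)/0.00857 = -0.01568/0.00857 = -1.830.
p-value = 2·P(Z > 1.830) ≈ 0.0673.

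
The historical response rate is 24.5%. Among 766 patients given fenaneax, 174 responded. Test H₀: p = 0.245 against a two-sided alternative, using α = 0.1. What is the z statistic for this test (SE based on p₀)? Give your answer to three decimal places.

z = -1.148

p̂ = 174/766 ≈ 0.227154.
Under H₀, SE = √(0.245·0.755/766) = √(0.000241482) = 0.015540.
z = (0.227154 − 0.245)/0.015540 = -0.017846/0.015540 = -1.148.
Two-sided p-value ≈ 2·Φ(−1.148) = 0.2508. With α = 0.1, fail to reject H₀.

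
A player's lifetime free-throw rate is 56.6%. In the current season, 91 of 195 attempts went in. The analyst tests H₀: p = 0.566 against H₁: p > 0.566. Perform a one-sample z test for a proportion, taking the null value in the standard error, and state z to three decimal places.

p̂ = 91/195 ≈ 0.46667.
Standard error under H₀: √(0.566×0.434/195) = 0.03549.
z = (0.46667 − 0.566)/0.03549 = -0.09933/0.03549 = -2.799.

z = -2.799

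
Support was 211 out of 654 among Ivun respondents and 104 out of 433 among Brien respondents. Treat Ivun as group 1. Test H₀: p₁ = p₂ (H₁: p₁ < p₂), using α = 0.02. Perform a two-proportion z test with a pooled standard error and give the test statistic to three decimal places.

z = 2.933

p̂₁ = 211/654 ≈ 0.32263, p̂₂ = 104/433 ≈ 0.24018.
Pooled p̂ = (211+104)/(654+433) = 315/1087 = 0.28979.
SE = √(0.205811 × 0.00383852) = 0.02811.
z = (0.32263 − 0.24018)/0.02811 = 0.08245/0.02811 = 2.933.
p-value = P(Z < 2.933) ≈ 0.9983; since p > α = 0.02, fail to reject H₀.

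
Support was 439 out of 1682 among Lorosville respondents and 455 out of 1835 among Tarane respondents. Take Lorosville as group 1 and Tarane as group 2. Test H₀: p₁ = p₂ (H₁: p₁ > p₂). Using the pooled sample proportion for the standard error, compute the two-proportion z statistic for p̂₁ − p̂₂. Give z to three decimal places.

z = 0.887

p̂₁ = 439/1682 = 0.26100, p̂₂ = 455/1835 = 0.24796.
Pooled p̂ = (439+455)/(1682+1835) = 894/3517 = 0.25419.
SE = √(p̂(1−p̂)(1/n₁+1/n₂)) = √(0.25419·0.74581·0.00113949) = √(0.000216024) = 0.01470.
z = (0.26100 − 0.24796)/0.01470 = 0.01304/0.01470 = 0.887.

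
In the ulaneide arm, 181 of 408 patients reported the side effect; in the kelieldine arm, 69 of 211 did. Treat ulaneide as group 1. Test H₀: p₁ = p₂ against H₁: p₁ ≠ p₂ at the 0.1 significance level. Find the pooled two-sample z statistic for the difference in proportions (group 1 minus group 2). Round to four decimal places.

z = 2.8027

p̂₁ = 181/408 = 0.443627, p̂₂ = 69/211 = 0.327014.
Pooled p̂ = (181+69)/(408+211) = 250/619 = 0.403877.
SE = √(0.24076 × 0.00719032) = 0.041607.
z = (0.443627 − 0.327014)/0.041607 = 0.116613/0.041607 = 2.8027.
Two-sided p-value ≈ 2·Φ(−2.803) = 0.0051, so at α = 0.1 we reject H₀.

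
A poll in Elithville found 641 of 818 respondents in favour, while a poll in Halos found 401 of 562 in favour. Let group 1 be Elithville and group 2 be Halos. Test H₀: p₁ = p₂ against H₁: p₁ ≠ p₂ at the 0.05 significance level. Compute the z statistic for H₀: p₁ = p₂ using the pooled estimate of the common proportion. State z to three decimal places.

p̂₁ = 641/818 ≈ 0.78362, p̂₂ = 401/562 ≈ 0.71352.
Pooled p̂ = (641+401)/(818+562) = 1042/1380 = 0.75507.
SE = √(p̂(1−p̂)(1/n₁+1/n₂)) = √(0.75507·0.24493·0.00300185) = √(0.000555157) = 0.02356.
z = (0.78362 − 0.71352)/0.02356 = 0.07010/0.02356 = 2.975.
p-value = 2·P(Z > 2.975) ≈ 0.0029; since p < α = 0.05, reject H₀.

z = 2.975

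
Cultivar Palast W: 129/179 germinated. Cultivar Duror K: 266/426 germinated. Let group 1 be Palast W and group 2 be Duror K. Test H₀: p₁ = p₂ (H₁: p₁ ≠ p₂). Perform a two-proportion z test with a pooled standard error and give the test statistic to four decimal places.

p̂₁ = 129/179 = 0.7206704, p̂₂ = 266/426 = 0.6244131.
Pooled p̂ = (129+266)/(179+426) = 395/605 = 0.6528926.
SE = √(p̂(1−p̂)(1/n₁+1/n₂)) = √(0.6528926·0.3471074·0.00793401) = √(0.00179804) = 0.0424033.
z = (0.7206704 − 0.6244131)/0.0424033 = 0.0962573/0.0424033 = 2.2700.
Two-sided p-value ≈ 2·Φ(−2.270) = 0.0232.

z = 2.2700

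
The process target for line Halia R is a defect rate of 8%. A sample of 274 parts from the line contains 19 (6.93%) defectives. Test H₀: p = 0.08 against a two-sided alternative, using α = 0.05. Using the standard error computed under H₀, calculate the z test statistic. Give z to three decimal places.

z = -0.650

p̂ = 19/274 ≈ 0.06934.
SE = √(p₀(1−p₀)/n) = √(0.0736/274) = 0.01639.
z = (0.06934 − 0.08)/0.01639 = -0.01066/0.01639 = -0.650.
Two-sided p-value ≈ 2·Φ(−0.650) = 0.5155. With α = 0.05, fail to reject H₀.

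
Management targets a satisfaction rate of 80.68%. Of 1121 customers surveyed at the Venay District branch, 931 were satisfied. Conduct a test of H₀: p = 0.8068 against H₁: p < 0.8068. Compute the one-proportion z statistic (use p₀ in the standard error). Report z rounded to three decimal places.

z = 2.011

p̂ = 931/1121 ≈ 0.83051.
Under H₀, SE = √(0.8068·0.1932/1121) = √(0.000139049) = 0.01179.
z = (0.83051 − 0.8068)/0.01179 = 0.02371/0.01179 = 2.011.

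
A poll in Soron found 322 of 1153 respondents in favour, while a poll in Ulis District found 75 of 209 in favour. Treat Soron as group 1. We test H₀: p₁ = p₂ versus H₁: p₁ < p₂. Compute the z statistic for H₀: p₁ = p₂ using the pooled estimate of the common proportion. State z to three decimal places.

z = -2.329

p̂₁ = 322/1153 ≈ 0.27927, p̂₂ = 75/209 ≈ 0.35885.
Pooled p̂ = (322+75)/(1153+209) = 397/1362 = 0.29148.
SE = √(p̂(1−p̂)(1/n₁+1/n₂)) = √(0.29148·0.70852·0.00565199) = √(0.00116725) = 0.03417.
z = (0.27927 − 0.35885)/0.03417 = -0.07958/0.03417 = -2.329.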